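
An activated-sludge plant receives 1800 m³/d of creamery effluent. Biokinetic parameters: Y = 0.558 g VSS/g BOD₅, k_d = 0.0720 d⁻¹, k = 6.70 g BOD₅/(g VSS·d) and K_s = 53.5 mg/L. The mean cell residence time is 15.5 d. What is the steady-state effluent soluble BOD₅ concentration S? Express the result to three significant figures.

S ≈ 2.03 mg/L

For a completely mixed reactor with recycle the Lawrence–McCarty relation gives S = K_s·(1 + k_d·θ_c) / [θ_c·(Y·k − k_d) − 1] = 53.5 × (1 + 0.0720 × 15.5) / [15.5 × (0.558 × 6.70 − 0.0720) − 1] = 113.2 / 55.83 = 2.028 mg/L.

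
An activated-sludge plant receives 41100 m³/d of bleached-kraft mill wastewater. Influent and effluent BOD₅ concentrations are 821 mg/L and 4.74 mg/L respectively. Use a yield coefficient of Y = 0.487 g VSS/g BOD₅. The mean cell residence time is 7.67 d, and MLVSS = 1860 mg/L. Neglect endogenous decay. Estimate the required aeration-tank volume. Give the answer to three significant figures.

Biomass mass balance (decay neglected): V·X = Y·Q·(S₀ − S)·θ_c, so V = 0.487 × 41100 × (821 − 4.74) × 7.67 / 1860 = 67372 m³.

V ≈ 67400 m³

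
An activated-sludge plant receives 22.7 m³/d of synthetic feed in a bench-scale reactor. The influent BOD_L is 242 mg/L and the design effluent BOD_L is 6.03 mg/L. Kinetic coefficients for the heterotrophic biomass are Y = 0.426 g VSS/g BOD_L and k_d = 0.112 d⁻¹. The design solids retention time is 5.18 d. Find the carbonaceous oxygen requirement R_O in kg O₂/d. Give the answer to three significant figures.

R_O ≈ 3.31 kg O₂/d

Y_obs = Y / (1 + k_d θ_c) = 0.426 / (1 + 0.112 × 5.18) = 0.426 / 1.580 = 0.2696.
Mass of BOD_L removed per day: Q(S₀ − S) = 22.7 × 236.0 g/m³ = 5.357 kg/d.
Biomass synthesised: P_X = Y_obs × 5.357 = 1.444 kg VSS/d.
R_O = Q·ΔS − 1.42 P_X = 5.357 − 2.051 = 3.306 kg O₂/d.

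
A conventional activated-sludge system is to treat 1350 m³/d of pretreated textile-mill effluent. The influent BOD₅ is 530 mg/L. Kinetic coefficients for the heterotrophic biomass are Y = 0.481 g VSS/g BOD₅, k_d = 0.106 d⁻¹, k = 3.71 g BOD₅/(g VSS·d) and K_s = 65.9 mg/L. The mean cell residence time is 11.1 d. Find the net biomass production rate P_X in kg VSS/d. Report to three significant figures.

P_X ≈ 156 kg VSS/d

Effluent substrate depends only on kinetics and SRT: S = K_s(1 + k_d θ_c) / [θ_c(Yk − k_d) − 1] = 65.9 × (1 + 0.106 × 11.1) / [11.1 × (0.481 × 3.71 − 0.106) − 1] = 143.4 / 17.63 = 8.135 mg/L.
Correct the yield for decay: Y_obs = Y/(1 + k_d θ_c) = 0.481 / (1 + 0.106 × 11.1) = 0.481 / 2.177 = 0.2210.
Mass of BOD₅ removed per day: Q(S₀ − S) = 1350 × 521.9 g/m³ = 704.5 kg/d.
P_X = Y_obs · Q(S₀ − S) = 0.2210 × 704.5 = 155.7 kg VSS/d.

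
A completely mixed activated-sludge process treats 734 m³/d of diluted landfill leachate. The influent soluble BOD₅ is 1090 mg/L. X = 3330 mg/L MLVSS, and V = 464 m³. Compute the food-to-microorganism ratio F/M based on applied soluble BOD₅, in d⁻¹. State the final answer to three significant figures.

Food-to-microorganism ratio F/M = Q S₀ / (V X) = 734 × 1090 / (464.0 × 3330) = 0.5178 d⁻¹.

F/M ≈ 0.518 d⁻¹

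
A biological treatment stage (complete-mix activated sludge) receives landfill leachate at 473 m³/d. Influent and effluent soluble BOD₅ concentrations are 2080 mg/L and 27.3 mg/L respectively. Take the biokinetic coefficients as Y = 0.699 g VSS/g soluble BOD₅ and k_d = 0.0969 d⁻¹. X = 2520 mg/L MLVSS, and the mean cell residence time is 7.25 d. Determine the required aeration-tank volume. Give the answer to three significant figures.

V ≈ 1150 m³

From the SRT design equation V = Y Q (S₀−S) θ_c / [X (1 + k_d θ_c)] = 0.699 × 473 × (2080 − 27.3) × 7.25 / [2520 × (1 + 0.0969 × 7.25)] = 4.92×10^6 / 4290 = 1147 m³.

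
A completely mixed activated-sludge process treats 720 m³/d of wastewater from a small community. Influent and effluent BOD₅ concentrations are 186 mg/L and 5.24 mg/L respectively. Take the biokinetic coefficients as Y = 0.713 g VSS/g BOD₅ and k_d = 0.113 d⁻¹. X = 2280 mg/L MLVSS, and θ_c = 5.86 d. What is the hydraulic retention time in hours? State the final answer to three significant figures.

τ ≈ 4.78 h

From the SRT design equation V = Y Q (S₀−S) θ_c / [X (1 + k_d θ_c)] = 0.713 × 720 × (186 − 5.24) × 5.86 / [2280 × (1 + 0.113 × 5.86)] = 5.44×10^5 / 3790 = 143.5 m³.
HRT = V/Q = 143.5 m³ / 720 m³·d⁻¹ = 0.1993 d × 24 = 4.783 h.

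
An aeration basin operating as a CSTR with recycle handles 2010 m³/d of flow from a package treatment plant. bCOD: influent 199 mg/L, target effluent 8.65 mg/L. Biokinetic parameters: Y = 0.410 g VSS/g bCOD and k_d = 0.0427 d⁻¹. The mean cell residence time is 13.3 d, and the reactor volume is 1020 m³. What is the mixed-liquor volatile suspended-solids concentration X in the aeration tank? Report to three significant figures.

X ≈ 1300 mg/L

Solving the biomass balance for X: X = Y Q (S₀−S) θ_c / [V (1+k_d θ_c)] = 0.410 × 2010 × (199 − 8.65) × 13.3 / [1020 × (1 + 0.0427 × 13.3)] = 1305 mg/L.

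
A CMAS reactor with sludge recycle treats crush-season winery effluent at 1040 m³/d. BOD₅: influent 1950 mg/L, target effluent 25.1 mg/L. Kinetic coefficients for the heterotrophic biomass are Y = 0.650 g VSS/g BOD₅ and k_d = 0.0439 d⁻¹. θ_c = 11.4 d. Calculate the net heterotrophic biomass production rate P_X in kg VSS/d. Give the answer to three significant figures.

Correct the yield for decay: Y_obs = Y/(1 + k_d θ_c) = 0.650 / (1 + 0.0439 × 11.4) = 0.650 / 1.500 = 0.4332.
Q·(S₀ − S) = 1040 × (1950 − 25.1) × 10⁻³ = 2002 kg/d removed.
P_X = Y_obs · Q(S₀ − S) = 0.4332 × 2002 = 867.2 kg VSS/d.

P_X ≈ 867 kg VSS/d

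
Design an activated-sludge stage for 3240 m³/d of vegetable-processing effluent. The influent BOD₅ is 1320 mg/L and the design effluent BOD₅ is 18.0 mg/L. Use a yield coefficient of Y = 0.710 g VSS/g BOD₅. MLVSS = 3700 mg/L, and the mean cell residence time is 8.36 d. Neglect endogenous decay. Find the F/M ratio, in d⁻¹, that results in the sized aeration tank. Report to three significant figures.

With k_d = 0 the design equation reduces to V = Y Q (S₀−S) θ_c / X = 0.710 × 3240 × (1320 − 18.0) × 8.36 / 3700 = 6767 m³.
Food-to-microorganism ratio F/M = Q S₀ / (V X) = 3240 × 1320 / (6767 × 3700) = 0.1708 d⁻¹.

F/M ≈ 0.171 d⁻¹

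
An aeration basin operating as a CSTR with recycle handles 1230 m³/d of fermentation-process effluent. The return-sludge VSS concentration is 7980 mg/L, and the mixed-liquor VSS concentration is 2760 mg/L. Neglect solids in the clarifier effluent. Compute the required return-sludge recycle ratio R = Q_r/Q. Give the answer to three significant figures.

Solids balance on the clarifier gives (1+R)X = R·X_r, so R = X/(X_r − X) = 2760 / (7980 − 2760) = 0.5287.

R ≈ 0.529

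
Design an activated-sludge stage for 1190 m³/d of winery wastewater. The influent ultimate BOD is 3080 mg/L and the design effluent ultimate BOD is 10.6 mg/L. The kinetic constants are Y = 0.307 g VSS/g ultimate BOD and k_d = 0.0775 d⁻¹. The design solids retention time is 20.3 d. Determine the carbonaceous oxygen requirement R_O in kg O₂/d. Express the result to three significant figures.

Y_obs = Y / (1 + k_d θ_c) = 0.307 / (1 + 0.0775 × 20.3) = 0.307 / 2.573 = 0.1193.
Mass of ultimate BOD removed per day: Q(S₀ − S) = 1190 × 3069 g/m³ = 3653 kg/d.
P_X = Y_obs·Q·(S₀ − S) = 0.1193 × 3653 = 435.8 kg VSS/d.
R_O = Q·ΔS − 1.42 P_X = 3653 − 618.8 = 3034 kg O₂/d.

R_O ≈ 3030 kg O₂/d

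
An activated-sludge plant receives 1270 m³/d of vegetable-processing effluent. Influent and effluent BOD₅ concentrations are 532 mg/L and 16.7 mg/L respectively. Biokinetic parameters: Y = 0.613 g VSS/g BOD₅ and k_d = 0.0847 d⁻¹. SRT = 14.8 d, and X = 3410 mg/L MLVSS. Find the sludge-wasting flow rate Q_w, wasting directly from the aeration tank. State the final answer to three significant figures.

Q_w ≈ 52.2 m³/d

Steady-state biomass mass balance: V·X·(1 + k_d·θ_c) = Y·Q·(S₀ − S)·θ_c, so V = 0.613 × 1270 × (532 − 16.7) × 14.8 / [3410 × (1 + 0.0847 × 14.8)] = 5.94×10^6 / 7685 = 772.6 m³.
With mixed-liquor wasting, θ_c = V/Q_w, so Q_w = V/θ_c = 772.6/14.8 = 52.20 m³/d.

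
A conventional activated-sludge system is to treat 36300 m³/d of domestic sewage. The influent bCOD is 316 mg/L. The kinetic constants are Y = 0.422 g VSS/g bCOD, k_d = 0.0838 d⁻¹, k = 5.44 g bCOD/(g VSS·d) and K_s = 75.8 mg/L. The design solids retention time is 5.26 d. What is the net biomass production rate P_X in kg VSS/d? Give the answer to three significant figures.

Effluent substrate depends only on kinetics and SRT: S = K_s(1 + k_d θ_c) / [θ_c(Yk − k_d) − 1] = 75.8 × (1 + 0.0838 × 5.26) / [5.26 × (0.422 × 5.44 − 0.0838) − 1] = 109.2 / 10.63 = 10.27 mg/L.
Correct the yield for decay: Y_obs = Y/(1 + k_d θ_c) = 0.422 / (1 + 0.0838 × 5.26) = 0.422 / 1.441 = 0.2929.
Mass of bCOD removed per day: Q(S₀ − S) = 36300 × 305.7 g/m³ = 11097 kg/d.
P_X = Y_obs · Q(S₀ − S) = 0.2929 × 11097 = 3250 kg VSS/d.

P_X ≈ 3250 kg VSS/d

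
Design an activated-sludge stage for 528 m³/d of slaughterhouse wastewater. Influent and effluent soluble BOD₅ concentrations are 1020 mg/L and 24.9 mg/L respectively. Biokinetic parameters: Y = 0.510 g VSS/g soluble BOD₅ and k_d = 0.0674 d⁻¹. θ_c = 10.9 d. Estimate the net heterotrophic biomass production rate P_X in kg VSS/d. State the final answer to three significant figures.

Correct the yield for decay: Y_obs = Y/(1 + k_d θ_c) = 0.510 / (1 + 0.0674 × 10.9) = 0.510 / 1.735 = 0.2940.
Q·(S₀ − S) = 528 × (1020 − 24.9) × 10⁻³ = 525.4 kg/d removed.
Biomass produced: P_X = Y_obs·Q·ΔS = 0.2940 × 525.4 ≈ 154.5 kg VSS/d.

P_X ≈ 154 kg VSS/d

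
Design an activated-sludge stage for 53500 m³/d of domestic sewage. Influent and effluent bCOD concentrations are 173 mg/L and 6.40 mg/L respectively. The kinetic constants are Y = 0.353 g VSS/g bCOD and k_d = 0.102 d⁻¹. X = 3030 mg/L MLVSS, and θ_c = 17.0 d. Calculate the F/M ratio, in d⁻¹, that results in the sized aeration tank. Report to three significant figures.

F/M ≈ 0.473 d⁻¹

Steady-state biomass mass balance: V·X·(1 + k_d·θ_c) = Y·Q·(S₀ − S)·θ_c, so V = 0.353 × 53500 × (173 − 6.40) × 17.0 / [3030 × (1 + 0.102 × 17.0)] = 5.35×10^7 / 8284 = 6457 m³.
F/M = applied load / biomass = Q·S₀/(V·X) = 53500 × 173 / (6457 × 3030) = 0.4731 d⁻¹.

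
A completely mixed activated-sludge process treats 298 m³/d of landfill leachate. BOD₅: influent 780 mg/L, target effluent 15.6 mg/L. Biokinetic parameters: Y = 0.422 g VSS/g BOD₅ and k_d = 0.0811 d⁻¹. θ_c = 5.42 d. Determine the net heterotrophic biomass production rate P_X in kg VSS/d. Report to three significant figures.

P_X ≈ 66.8 kg VSS/d

Correct the yield for decay: Y_obs = Y/(1 + k_d θ_c) = 0.422 / (1 + 0.0811 × 5.42) = 0.422 / 1.440 = 0.2931.
Substrate removed = Q·(S₀ − S) = 298 m³/d × (780 − 15.6) g/m³ = 2.28×10^5 g/d = 227.8 kg/d.
Biomass produced: P_X = Y_obs·Q·ΔS = 0.2931 × 227.8 ≈ 66.78 kg VSS/d.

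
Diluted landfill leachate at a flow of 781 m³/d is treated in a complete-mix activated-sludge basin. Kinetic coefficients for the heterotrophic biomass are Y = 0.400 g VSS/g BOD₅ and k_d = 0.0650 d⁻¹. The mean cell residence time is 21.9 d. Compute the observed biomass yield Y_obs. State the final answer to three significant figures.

Observed yield with endogenous decay: Y_obs = Y / (1 + k_d·θ_c) = 0.400 / (1 + 0.0650 × 21.9) = 0.400 / 2.423 = 0.1651 g VSS/g BOD₅.

Y_obs ≈ 0.165 g VSS/g BOD₅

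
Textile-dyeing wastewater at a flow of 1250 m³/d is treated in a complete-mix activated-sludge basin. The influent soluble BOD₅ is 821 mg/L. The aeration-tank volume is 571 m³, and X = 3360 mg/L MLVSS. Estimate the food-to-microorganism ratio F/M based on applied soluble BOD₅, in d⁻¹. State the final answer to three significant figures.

F/M = applied load / biomass = Q·S₀/(V·X) = 1250 × 821 / (571.0 × 3360) = 0.5349 d⁻¹.

F/M ≈ 0.535 d⁻¹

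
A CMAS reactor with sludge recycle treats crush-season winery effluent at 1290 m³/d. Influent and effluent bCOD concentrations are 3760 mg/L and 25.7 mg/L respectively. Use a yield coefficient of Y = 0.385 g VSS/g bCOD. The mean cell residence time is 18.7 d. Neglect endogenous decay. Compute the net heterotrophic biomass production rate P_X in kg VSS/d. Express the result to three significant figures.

Since k_d ≈ 0, Y_obs = Y = 0.385 g VSS/g bCOD.
Mass of bCOD removed per day: Q(S₀ − S) = 1290 × 3734 g/m³ = 4817 kg/d.
P_X = Y_obs · Q(S₀ − S) = 0.3850 × 4817 = 1855 kg VSS/d.

P_X ≈ 1850 kg VSS/d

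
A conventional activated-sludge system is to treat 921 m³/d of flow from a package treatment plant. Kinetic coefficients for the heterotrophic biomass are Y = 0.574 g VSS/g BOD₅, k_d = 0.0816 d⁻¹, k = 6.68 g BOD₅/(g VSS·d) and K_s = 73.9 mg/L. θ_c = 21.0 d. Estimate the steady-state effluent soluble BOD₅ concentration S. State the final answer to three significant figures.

S ≈ 2.58 mg/L

For a completely mixed reactor with recycle the Lawrence–McCarty relation gives S = K_s·(1 + k_d·θ_c) / [θ_c·(Y·k − k_d) − 1] = 73.9 × (1 + 0.0816 × 21.0) / [21.0 × (0.574 × 6.68 − 0.0816) − 1] = 200.5 / 77.81 = 2.577 mg/L.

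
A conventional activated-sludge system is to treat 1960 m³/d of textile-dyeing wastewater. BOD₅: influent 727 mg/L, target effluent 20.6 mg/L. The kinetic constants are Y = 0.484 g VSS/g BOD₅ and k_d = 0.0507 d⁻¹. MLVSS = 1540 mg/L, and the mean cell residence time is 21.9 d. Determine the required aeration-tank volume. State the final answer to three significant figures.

V ≈ 4520 m³

Rearranging the biomass balance for a CMAS with decay, V = Y·Q·ΔS·θ_c / [X·(1+k_d θ_c)] = 0.484 × 1960 × (727 − 20.6) × 21.9 / [1540 × (1 + 0.0507 × 21.9)] = 1.47×10^7 / 3250 = 4516 m³.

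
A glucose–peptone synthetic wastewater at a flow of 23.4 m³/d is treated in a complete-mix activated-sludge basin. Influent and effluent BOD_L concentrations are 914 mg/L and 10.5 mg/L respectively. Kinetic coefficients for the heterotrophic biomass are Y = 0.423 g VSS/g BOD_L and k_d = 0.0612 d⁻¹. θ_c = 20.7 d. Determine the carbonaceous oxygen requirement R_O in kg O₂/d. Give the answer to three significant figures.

The observed yield is Y_obs = Y/(1 + k_d·θ_c) = 0.423 / (1 + 0.0612 × 20.7) = 0.423 / 2.267 = 0.1866 g VSS per g BOD_L removed.
ΔS = 914 − 10.5 = 903.5 mg/L, so the substrate removal rate is 23.4 × 903.5/1000 = 21.14 kg BOD_L/d.
P_X = Y_obs·Q·(S₀ − S) = 0.1866 × 21.14 = 3.945 kg VSS/d.
Carbonaceous O₂ demand = substrate oxidised − cell-mass equivalent = 21.14 − 1.42 × 3.945 = 15.54 kg O₂/d.

R_O ≈ 15.5 kg O₂/d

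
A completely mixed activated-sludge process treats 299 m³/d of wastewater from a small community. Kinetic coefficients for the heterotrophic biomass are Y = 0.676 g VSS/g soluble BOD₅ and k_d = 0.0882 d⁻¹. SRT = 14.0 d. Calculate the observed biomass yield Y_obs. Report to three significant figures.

Observed yield with endogenous decay: Y_obs = Y / (1 + k_d·θ_c) = 0.676 / (1 + 0.0882 × 14.0) = 0.676 / 2.235 = 0.3025 g VSS/g soluble BOD₅.

Y_obs ≈ 0.302 g VSS/g soluble BOD₅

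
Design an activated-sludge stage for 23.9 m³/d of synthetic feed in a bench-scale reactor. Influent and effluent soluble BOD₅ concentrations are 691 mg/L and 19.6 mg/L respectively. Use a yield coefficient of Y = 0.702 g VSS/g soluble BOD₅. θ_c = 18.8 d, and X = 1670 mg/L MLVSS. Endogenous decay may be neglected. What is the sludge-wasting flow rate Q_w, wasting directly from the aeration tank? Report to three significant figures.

Q_w ≈ 6.75 m³/d

V·X = Y·Q·ΔS·θ_c gives V = 0.702 × 23.9 × (691 − 19.6) × 18.8 / 1670 = 126.8 m³.
Wasting from the aeration tank: Q_w = V / θ_c = 126.8 / 18.8 = 6.745 m³/d.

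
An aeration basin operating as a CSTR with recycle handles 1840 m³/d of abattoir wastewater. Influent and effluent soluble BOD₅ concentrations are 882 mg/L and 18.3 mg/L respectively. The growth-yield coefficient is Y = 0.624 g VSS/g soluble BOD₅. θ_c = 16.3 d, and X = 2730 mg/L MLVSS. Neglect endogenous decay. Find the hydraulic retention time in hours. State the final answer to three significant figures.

τ ≈ 77.2 h

V·X = Y·Q·ΔS·θ_c gives V = 0.624 × 1840 × (882 − 18.3) × 16.3 / 2730 = 5921 m³.
τ = V/Q = 5921/1840 = 3.218 d, or 77.23 h.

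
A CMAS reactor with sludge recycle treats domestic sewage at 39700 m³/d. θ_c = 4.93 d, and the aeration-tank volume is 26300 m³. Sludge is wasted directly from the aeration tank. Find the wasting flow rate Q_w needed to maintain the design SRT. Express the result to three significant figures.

For wasting at MLVSS concentration, Q_w = V/θ_c = 26300/4.93 = 5335 m³/d.

Q_w ≈ 5330 m³/d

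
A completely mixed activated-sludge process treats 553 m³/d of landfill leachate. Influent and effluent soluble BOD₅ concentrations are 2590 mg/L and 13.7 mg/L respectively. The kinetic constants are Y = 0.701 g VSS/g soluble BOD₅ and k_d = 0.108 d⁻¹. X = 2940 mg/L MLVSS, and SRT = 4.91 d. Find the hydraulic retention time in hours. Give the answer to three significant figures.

τ ≈ 47.3 h

Steady-state biomass mass balance: V·X·(1 + k_d·θ_c) = Y·Q·(S₀ − S)·θ_c, so V = 0.701 × 553 × (2590 − 13.7) × 4.91 / [2940 × (1 + 0.108 × 4.91)] = 4.9×10^6 / 4499 = 1090 m³.
τ = V/Q = 1090/553 = 1.971 d, or 47.30 h.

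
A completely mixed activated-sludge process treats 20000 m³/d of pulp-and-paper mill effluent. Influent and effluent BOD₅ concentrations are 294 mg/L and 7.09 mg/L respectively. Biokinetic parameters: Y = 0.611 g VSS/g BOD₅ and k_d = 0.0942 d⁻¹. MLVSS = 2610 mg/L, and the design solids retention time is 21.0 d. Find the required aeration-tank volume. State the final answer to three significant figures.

V ≈ 9470 m³

From the SRT design equation V = Y Q (S₀−S) θ_c / [X (1 + k_d θ_c)] = 0.611 × 20000 × (294 − 7.09) × 21.0 / [2610 × (1 + 0.0942 × 21.0)] = 7.36×10^7 / 7773 = 9472 m³.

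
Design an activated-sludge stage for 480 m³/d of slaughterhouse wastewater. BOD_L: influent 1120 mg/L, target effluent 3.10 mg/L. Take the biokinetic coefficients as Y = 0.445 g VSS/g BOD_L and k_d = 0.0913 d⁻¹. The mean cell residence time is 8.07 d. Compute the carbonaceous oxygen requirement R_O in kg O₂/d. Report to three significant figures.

The observed yield is Y_obs = Y/(1 + k_d·θ_c) = 0.445 / (1 + 0.0913 × 8.07) = 0.445 / 1.737 = 0.2562 g VSS per g BOD_L removed.
ΔS = 1120 − 3.10 = 1117 mg/L, so the substrate removal rate is 480 × 1117/1000 = 536.1 kg BOD_L/d.
Biomass synthesised: P_X = Y_obs × 536.1 = 137.4 kg VSS/d.
R_O = Q·ΔS − 1.42 P_X = 536.1 − 195.1 = 341.1 kg O₂/d.

R_O ≈ 341 kg O₂/d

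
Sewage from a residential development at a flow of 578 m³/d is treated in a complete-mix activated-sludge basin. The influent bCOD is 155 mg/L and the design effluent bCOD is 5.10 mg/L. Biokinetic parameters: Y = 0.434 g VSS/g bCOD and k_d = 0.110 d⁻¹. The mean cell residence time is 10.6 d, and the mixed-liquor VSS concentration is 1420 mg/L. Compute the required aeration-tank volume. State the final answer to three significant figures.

Rearranging the biomass balance for a CMAS with decay, V = Y·Q·ΔS·θ_c / [X·(1+k_d θ_c)] = 0.434 × 578 × (155 − 5.10) × 10.6 / [1420 × (1 + 0.110 × 10.6)] = 3.99×10^5 / 3076 = 129.6 m³.

V ≈ 130 m³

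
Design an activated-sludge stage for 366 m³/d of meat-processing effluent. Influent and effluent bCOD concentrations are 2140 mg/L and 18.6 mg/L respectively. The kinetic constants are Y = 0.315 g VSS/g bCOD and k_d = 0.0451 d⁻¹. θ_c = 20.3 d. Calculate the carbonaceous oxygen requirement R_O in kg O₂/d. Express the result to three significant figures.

R_O ≈ 595 kg O₂/d

Correct the yield for decay: Y_obs = Y/(1 + k_d θ_c) = 0.315 / (1 + 0.0451 × 20.3) = 0.315 / 1.916 = 0.1644.
Q·(S₀ − S) = 366 × (2140 − 18.6) × 10⁻³ = 776.4 kg/d removed.
Biomass synthesised: P_X = Y_obs × 776.4 = 127.7 kg VSS/d.
Carbonaceous O₂ demand = substrate oxidised − cell-mass equivalent = 776.4 − 1.42 × 127.7 = 595.1 kg O₂/d.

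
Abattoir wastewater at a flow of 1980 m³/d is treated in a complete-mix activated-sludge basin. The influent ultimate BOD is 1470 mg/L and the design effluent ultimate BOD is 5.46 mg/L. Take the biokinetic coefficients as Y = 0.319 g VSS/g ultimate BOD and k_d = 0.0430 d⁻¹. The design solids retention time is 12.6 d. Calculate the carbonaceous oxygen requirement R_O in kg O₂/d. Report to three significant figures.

R_O ≈ 2050 kg O₂/d

Correct the yield for decay: Y_obs = Y/(1 + k_d θ_c) = 0.319 / (1 + 0.0430 × 12.6) = 0.319 / 1.542 = 0.2069.
ΔS = 1470 − 5.46 = 1465 mg/L, so the substrate removal rate is 1980 × 1465/1000 = 2900 kg ultimate BOD/d.
P_X = Y_obs·Q·(S₀ − S) = 0.2069 × 2900 = 600.0 kg VSS/d.
R_O = Q·(S₀ − S) − 1.42·P_X = 2900 − 1.42 × 600.0 = 2048 kg O₂/d.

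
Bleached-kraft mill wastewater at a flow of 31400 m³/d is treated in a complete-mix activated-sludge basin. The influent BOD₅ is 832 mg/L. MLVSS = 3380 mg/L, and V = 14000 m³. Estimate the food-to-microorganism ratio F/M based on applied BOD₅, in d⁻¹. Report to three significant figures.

Food-to-microorganism ratio F/M = Q S₀ / (V X) = 31400 × 832 / (14000 × 3380) = 0.5521 d⁻¹.

F/M ≈ 0.552 d⁻¹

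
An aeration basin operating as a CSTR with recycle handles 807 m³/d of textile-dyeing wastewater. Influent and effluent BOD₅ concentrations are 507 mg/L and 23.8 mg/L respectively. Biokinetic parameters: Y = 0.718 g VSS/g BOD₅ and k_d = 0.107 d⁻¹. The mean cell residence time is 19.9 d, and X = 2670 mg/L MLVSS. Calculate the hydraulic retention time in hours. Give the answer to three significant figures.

τ ≈ 19.8 h

Rearranging the biomass balance for a CMAS with decay, V = Y·Q·ΔS·θ_c / [X·(1+k_d θ_c)] = 0.718 × 807 × (507 − 23.8) × 19.9 / [2670 × (1 + 0.107 × 19.9)] = 5.57×10^6 / 8355 = 666.8 m³.
HRT = V/Q = 666.8 m³ / 807 m³·d⁻¹ = 0.8263 d × 24 = 19.83 h.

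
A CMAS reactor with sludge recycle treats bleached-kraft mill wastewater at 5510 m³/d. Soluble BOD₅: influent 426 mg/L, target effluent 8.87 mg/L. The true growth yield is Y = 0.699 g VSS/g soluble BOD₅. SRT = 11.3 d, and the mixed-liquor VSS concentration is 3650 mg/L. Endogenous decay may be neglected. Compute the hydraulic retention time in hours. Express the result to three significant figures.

τ ≈ 21.7 h

With k_d = 0 the design equation reduces to V = Y Q (S₀−S) θ_c / X = 0.699 × 5510 × (426 − 8.87) × 11.3 / 3650 = 4974 m³.
Hydraulic retention time τ = V/Q = 4974 / 5510 = 0.9027 d = 21.66 h.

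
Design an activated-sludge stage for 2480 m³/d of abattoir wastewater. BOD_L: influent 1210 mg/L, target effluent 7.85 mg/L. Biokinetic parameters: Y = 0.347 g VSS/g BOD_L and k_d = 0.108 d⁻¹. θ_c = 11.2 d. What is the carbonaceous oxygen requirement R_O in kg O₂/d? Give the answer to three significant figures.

The observed yield is Y_obs = Y/(1 + k_d·θ_c) = 0.347 / (1 + 0.108 × 11.2) = 0.347 / 2.210 = 0.1570 g VSS per g BOD_L removed.
Mass of BOD_L removed per day: Q(S₀ − S) = 2480 × 1202 g/m³ = 2981 kg/d.
Net sludge production P_X = 0.1570 × 2981 = 468.2 kg VSS/d.
R_O = Q·ΔS − 1.42 P_X = 2981 − 664.8 = 2316 kg O₂/d.

R_O ≈ 2320 kg O₂/d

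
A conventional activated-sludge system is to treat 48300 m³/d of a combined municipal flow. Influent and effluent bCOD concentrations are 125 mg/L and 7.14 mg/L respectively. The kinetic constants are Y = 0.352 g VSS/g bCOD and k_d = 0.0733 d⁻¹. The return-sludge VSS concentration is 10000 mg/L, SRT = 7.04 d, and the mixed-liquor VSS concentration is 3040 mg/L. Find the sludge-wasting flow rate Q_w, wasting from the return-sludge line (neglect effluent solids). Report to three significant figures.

Q_w ≈ 132 m³/d

Steady-state biomass mass balance: V·X·(1 + k_d·θ_c) = Y·Q·(S₀ − S)·θ_c, so V = 0.352 × 48300 × (125 − 7.14) × 7.04 / [3040 × (1 + 0.0733 × 7.04)] = 1.41×10^7 / 4609 = 3061 m³.
Q_w = (V·X)/(θ_c X_r) = 3061 × 3040 / (7.04 × 10000) = 132.2 m³/d.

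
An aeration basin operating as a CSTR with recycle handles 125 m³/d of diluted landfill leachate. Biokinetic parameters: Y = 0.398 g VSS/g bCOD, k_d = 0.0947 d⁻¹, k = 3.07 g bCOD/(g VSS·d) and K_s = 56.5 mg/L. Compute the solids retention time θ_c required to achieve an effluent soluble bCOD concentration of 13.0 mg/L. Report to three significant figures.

At the target effluent, Y k S/(K_s+S) = 0.398×3.07×13.0/69.50 = 0.2285 d⁻¹.
1/θ_c = 0.2285 − 0.0947 = 0.1338 d⁻¹, so θ_c = 7.471 d.

θ_c ≈ 7.47 d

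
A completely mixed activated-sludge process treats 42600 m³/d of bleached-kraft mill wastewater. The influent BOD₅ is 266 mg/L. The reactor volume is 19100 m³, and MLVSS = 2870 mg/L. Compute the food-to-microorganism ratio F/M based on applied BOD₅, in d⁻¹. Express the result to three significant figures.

F/M = applied load / biomass = Q·S₀/(V·X) = 42600 × 266 / (19100 × 2870) = 0.2067 d⁻¹.

F/M ≈ 0.207 d⁻¹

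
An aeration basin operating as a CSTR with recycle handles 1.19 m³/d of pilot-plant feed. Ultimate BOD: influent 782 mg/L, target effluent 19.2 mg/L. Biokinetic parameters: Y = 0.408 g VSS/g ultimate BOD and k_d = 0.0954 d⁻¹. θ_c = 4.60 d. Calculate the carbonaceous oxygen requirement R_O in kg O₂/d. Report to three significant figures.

The observed yield is Y_obs = Y/(1 + k_d·θ_c) = 0.408 / (1 + 0.0954 × 4.60) = 0.408 / 1.439 = 0.2836 g VSS per g ultimate BOD removed.
ΔS = 782 − 19.2 = 762.8 mg/L, so the substrate removal rate is 1.19 × 762.8/1000 = 0.9077 kg ultimate BOD/d.
Biomass synthesised: P_X = Y_obs × 0.9077 = 0.2574 kg VSS/d.
R_O = Q·(S₀ − S) − 1.42·P_X = 0.9077 − 1.42 × 0.2574 = 0.5422 kg O₂/d.

R_O ≈ 0.542 kg O₂/d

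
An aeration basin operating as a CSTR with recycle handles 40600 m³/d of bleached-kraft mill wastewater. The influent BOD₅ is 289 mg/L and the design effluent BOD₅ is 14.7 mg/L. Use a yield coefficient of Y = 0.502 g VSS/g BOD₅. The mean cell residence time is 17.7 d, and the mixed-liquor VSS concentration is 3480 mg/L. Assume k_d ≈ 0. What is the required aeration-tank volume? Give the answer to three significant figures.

V ≈ 28400 m³

V·X = Y·Q·ΔS·θ_c gives V = 0.502 × 40600 × (289 − 14.7) × 17.7 / 3480 = 28435 m³.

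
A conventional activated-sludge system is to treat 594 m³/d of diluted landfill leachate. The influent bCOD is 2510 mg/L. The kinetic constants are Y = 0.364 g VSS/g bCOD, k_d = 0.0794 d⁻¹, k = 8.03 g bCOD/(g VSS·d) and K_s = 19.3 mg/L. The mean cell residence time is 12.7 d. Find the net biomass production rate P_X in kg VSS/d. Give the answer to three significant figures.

For a completely mixed reactor with recycle the Lawrence–McCarty relation gives S = K_s·(1 + k_d·θ_c) / [θ_c·(Y·k − k_d) − 1] = 19.3 × (1 + 0.0794 × 12.7) / [12.7 × (0.364 × 8.03 − 0.0794) − 1] = 38.76 / 35.11 = 1.104 mg/L.
Observed yield with endogenous decay: Y_obs = Y / (1 + k_d·θ_c) = 0.364 / (1 + 0.0794 × 12.7) = 0.364 / 2.008 = 0.1812 g VSS/g bCOD.
ΔS = 2510 − 1.10 = 2509 mg/L, so the substrate removal rate is 594 × 2509/1000 = 1490 kg bCOD/d.
Net biomass production P_X = Y_obs × Q·(S₀ − S) = 0.1812 × 1490 = 270.1 kg VSS/d.

P_X ≈ 270 kg VSS/d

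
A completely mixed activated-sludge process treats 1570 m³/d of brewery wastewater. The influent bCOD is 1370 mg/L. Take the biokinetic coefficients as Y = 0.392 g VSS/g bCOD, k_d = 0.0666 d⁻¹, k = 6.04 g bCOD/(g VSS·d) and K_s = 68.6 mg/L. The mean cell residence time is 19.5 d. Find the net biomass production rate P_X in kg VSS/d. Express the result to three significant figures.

From the Monod/SRT balance for a CMAS, S = K_s·(1+k_d θ_c)/[θ_c·(Y k − k_d) − 1] = 68.6 × (1 + 0.0666 × 19.5) / [19.5 × (0.392 × 6.04 − 0.0666) − 1] = 157.7 / 43.87 = 3.594 mg/L.
The observed yield is Y_obs = Y/(1 + k_d·θ_c) = 0.392 / (1 + 0.0666 × 19.5) = 0.392 / 2.299 = 0.1705 g VSS per g bCOD removed.
ΔS = 1370 − 3.59 = 1366 mg/L, so the substrate removal rate is 1570 × 1366/1000 = 2145 kg bCOD/d.
Biomass produced: P_X = Y_obs·Q·ΔS = 0.1705 × 2145 ≈ 365.8 kg VSS/d.

P_X ≈ 366 kg VSS/d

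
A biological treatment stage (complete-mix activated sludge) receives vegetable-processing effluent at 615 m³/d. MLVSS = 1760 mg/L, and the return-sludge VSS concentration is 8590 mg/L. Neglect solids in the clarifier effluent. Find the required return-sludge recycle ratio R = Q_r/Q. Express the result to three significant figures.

Mass balance around the secondary clarifier (neglecting effluent solids): R = X / (X_r − X) = 1760 / (8590 − 1760) = 0.2577.

R ≈ 0.258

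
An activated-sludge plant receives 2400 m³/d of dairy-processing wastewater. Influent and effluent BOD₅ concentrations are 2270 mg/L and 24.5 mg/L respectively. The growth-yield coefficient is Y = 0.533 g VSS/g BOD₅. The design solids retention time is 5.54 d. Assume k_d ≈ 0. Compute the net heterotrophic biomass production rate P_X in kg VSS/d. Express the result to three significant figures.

Since k_d ≈ 0, Y_obs = Y = 0.533 g VSS/g BOD₅.
ΔS = 2270 − 24.5 = 2246 mg/L, so the substrate removal rate is 2400 × 2246/1000 = 5389 kg BOD₅/d.
P_X = Y_obs · Q(S₀ − S) = 0.5330 × 5389 = 2872 kg VSS/d.

P_X ≈ 2870 kg VSS/d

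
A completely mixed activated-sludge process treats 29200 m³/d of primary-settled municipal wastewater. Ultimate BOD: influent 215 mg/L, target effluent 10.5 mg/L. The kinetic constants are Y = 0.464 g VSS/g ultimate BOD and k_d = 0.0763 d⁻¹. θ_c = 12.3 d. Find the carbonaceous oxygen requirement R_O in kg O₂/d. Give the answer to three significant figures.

R_O ≈ 3940 kg O₂/d

Y_obs = Y / (1 + k_d θ_c) = 0.464 / (1 + 0.0763 × 12.3) = 0.464 / 1.938 = 0.2394.
Mass of ultimate BOD removed per day: Q(S₀ − S) = 29200 × 204.5 g/m³ = 5971 kg/d.
Biomass synthesised: P_X = Y_obs × 5971 = 1429 kg VSS/d.
Carbonaceous O₂ demand = substrate oxidised − cell-mass equivalent = 5971 − 1.42 × 1429 = 3942 kg O₂/d.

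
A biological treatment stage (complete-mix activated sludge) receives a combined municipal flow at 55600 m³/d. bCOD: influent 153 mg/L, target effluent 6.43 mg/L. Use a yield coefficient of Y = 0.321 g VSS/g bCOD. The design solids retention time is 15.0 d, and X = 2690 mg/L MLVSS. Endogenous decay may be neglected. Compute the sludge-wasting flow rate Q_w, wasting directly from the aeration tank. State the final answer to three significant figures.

Q_w ≈ 972 m³/d

With k_d = 0 the design equation reduces to V = Y Q (S₀−S) θ_c / X = 0.321 × 55600 × (153 − 6.43) × 15.0 / 2690 = 14587 m³.
With mixed-liquor wasting, θ_c = V/Q_w, so Q_w = V/θ_c = 14587/15.0 = 972.5 m³/d.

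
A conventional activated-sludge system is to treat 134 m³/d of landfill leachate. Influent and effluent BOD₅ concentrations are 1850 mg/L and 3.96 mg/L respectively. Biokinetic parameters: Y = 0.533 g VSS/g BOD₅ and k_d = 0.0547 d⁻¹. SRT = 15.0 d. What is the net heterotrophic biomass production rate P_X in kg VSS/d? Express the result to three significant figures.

Y_obs = Y / (1 + k_d θ_c) = 0.533 / (1 + 0.0547 × 15.0) = 0.533 / 1.821 = 0.2928.
Q·(S₀ − S) = 134 × (1850 − 3.96) × 10⁻³ = 247.4 kg/d removed.
Biomass produced: P_X = Y_obs·Q·ΔS = 0.2928 × 247.4 ≈ 72.42 kg VSS/d.

P_X ≈ 72.4 kg VSS/d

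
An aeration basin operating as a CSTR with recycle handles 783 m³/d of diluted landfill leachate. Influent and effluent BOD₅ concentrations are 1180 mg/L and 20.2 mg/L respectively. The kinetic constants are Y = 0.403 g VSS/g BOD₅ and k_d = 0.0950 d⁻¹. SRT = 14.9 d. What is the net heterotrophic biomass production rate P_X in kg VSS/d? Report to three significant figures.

The observed yield is Y_obs = Y/(1 + k_d·θ_c) = 0.403 / (1 + 0.0950 × 14.9) = 0.403 / 2.415 = 0.1668 g VSS per g BOD₅ removed.
ΔS = 1180 − 20.2 = 1160 mg/L, so the substrate removal rate is 783 × 1160/1000 = 908.1 kg BOD₅/d.
P_X = Y_obs · Q(S₀ − S) = 0.1668 × 908.1 = 151.5 kg VSS/d.

P_X ≈ 152 kg VSS/d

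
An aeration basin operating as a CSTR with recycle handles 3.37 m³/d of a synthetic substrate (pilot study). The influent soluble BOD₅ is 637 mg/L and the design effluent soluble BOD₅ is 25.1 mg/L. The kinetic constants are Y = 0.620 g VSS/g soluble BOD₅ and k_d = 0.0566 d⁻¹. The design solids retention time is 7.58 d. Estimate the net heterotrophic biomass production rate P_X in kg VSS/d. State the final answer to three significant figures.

P_X ≈ 0.895 kg VSS/d

The observed yield is Y_obs = Y/(1 + k_d·θ_c) = 0.620 / (1 + 0.0566 × 7.58) = 0.620 / 1.429 = 0.4339 g VSS per g soluble BOD₅ removed.
Mass of soluble BOD₅ removed per day: Q(S₀ − S) = 3.37 × 611.9 g/m³ = 2.062 kg/d.
So the net sludge growth is P_X = 0.4339 × 2.062 = 0.8947 kg VSS/d.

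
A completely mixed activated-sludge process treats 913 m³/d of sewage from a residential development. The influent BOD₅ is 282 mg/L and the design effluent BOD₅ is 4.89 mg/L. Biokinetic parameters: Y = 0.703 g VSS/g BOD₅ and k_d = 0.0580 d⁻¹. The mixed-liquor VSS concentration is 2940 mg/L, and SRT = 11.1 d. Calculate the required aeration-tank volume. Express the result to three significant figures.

V ≈ 409 m³

From the SRT design equation V = Y Q (S₀−S) θ_c / [X (1 + k_d θ_c)] = 0.703 × 913 × (282 − 4.89) × 11.1 / [2940 × (1 + 0.0580 × 11.1)] = 1.97×10^6 / 4833 = 408.5 m³.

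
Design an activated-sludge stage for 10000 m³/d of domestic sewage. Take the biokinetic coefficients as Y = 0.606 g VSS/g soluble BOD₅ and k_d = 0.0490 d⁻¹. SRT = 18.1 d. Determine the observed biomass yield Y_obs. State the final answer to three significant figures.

Observed yield with endogenous decay: Y_obs = Y / (1 + k_d·θ_c) = 0.606 / (1 + 0.0490 × 18.1) = 0.606 / 1.887 = 0.3212 g VSS/g soluble BOD₅.

Y_obs ≈ 0.321 g VSS/g soluble BOD₅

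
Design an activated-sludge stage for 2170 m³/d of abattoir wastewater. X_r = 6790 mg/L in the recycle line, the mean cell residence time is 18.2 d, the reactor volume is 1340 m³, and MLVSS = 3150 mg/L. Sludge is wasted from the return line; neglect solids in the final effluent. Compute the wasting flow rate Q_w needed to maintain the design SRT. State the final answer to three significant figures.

Q_w ≈ 34.2 m³/d

θ_c = V·X/(Q_w·X_r) when wasting from the recycle, so Q_w = V·X/(θ_c·X_r) = 1340 × 3150 / (18.2 × 6790) = 34.16 m³/d.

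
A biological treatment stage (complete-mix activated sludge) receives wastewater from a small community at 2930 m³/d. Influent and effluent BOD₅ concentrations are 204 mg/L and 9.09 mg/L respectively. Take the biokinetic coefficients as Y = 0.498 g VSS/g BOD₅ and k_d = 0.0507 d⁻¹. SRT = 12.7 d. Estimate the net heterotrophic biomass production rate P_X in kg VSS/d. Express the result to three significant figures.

P_X ≈ 173 kg VSS/d

Observed yield with endogenous decay: Y_obs = Y / (1 + k_d·θ_c) = 0.498 / (1 + 0.0507 × 12.7) = 0.498 / 1.644 = 0.3029 g VSS/g BOD₅.
Substrate removed = Q·(S₀ − S) = 2930 m³/d × (204 − 9.09) g/m³ = 5.71×10^5 g/d = 571.1 kg/d.
Biomass produced: P_X = Y_obs·Q·ΔS = 0.3029 × 571.1 ≈ 173.0 kg VSS/d.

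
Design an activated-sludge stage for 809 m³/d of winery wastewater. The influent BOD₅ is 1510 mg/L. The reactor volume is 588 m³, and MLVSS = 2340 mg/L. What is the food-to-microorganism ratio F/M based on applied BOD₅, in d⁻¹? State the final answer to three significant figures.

F/M = Q·S₀ / (V·X) = 809 × 1510 / (588.0 × 2340) = 0.8878 g BOD₅·(g VSS·d)⁻¹.

F/M ≈ 0.888 d⁻¹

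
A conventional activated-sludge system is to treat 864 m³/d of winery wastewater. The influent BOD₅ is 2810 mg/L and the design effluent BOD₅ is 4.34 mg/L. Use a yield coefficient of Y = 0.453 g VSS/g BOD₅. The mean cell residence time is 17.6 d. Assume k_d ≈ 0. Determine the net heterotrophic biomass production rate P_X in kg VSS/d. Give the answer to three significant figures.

Since k_d ≈ 0, Y_obs = Y = 0.453 g VSS/g BOD₅.
Mass of BOD₅ removed per day: Q(S₀ − S) = 864 × 2806 g/m³ = 2424 kg/d.
P_X = Y_obs · Q(S₀ − S) = 0.4530 × 2424 = 1098 kg VSS/d.

P_X ≈ 1100 kg VSS/d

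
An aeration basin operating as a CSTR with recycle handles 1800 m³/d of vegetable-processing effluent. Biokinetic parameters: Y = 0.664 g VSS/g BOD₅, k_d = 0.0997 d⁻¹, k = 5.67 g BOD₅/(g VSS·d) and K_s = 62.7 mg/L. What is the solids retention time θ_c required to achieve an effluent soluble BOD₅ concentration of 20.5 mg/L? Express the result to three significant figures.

Specific growth rate at S = 20.5 mg/L: μ = YkS/(K_s+S) = 0.664·5.67·20.5/(62.7+20.5) = 0.9276 d⁻¹.
1/θ_c = 0.9276 − 0.0997 = 0.8279 d⁻¹, so θ_c = 1.208 d.

θ_c ≈ 1.21 d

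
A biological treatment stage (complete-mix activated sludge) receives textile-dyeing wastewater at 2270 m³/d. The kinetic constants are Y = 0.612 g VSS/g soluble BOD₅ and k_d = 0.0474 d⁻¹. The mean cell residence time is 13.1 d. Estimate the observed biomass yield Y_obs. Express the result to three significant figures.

Correct the yield for decay: Y_obs = Y/(1 + k_d θ_c) = 0.612 / (1 + 0.0474 × 13.1) = 0.612 / 1.621 = 0.3776.

Y_obs ≈ 0.378 g VSS/g soluble BOD₅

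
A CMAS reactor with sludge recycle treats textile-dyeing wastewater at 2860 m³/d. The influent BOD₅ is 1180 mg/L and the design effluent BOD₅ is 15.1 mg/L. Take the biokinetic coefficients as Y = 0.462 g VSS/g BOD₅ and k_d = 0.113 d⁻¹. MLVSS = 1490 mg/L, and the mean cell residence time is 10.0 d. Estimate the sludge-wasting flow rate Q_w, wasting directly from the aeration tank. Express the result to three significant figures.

Rearranging the biomass balance for a CMAS with decay, V = Y·Q·ΔS·θ_c / [X·(1+k_d θ_c)] = 0.462 × 2860 × (1180 − 15.1) × 10.0 / [1490 × (1 + 0.113 × 10.0)] = 1.54×10^7 / 3174 = 4850 m³.
For wasting at MLVSS concentration, Q_w = V/θ_c = 4850/10.0 = 485.0 m³/d.

Q_w ≈ 485 m³/d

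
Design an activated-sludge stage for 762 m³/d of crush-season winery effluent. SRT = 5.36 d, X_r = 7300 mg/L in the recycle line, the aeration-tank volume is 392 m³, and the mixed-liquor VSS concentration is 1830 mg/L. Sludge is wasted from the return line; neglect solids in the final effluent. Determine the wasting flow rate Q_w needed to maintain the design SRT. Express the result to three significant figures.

θ_c = V·X/(Q_w·X_r) when wasting from the recycle, so Q_w = V·X/(θ_c·X_r) = 392.0 × 1830 / (5.36 × 7300) = 18.33 m³/d.

Q_w ≈ 18.3 m³/d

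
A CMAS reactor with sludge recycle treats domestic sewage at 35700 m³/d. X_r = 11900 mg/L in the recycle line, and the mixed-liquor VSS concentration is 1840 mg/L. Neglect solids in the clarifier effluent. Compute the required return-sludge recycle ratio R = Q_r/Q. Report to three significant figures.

R ≈ 0.183

R = Q_r/Q = X/(X_r − X) = 1840 / (11900 − 1840) = 0.1829.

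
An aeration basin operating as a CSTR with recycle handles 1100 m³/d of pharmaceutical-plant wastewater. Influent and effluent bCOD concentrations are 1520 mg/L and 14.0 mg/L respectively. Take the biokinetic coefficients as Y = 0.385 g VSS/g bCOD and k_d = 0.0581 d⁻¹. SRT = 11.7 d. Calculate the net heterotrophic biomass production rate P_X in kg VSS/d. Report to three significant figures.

P_X ≈ 380 kg VSS/d

Observed yield with endogenous decay: Y_obs = Y / (1 + k_d·θ_c) = 0.385 / (1 + 0.0581 × 11.7) = 0.385 / 1.680 = 0.2292 g VSS/g bCOD.
Substrate removed = Q·(S₀ − S) = 1100 m³/d × (1520 − 14.0) g/m³ = 1.66×10^6 g/d = 1657 kg/d.
Net biomass production P_X = Y_obs × Q·(S₀ − S) = 0.2292 × 1657 = 379.7 kg VSS/d.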